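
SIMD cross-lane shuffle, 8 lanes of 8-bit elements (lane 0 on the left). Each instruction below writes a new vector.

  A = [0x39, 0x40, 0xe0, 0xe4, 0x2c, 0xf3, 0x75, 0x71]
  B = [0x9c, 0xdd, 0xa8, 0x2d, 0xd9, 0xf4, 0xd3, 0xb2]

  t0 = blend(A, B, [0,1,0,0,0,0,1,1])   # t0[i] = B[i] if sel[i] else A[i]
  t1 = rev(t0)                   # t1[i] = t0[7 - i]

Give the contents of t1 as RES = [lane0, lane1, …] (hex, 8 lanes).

→ t0 |39|dd|e0|e4|2c|f3|d3|b2|
→ t1 |b2|d3|f3|2c|e4|e0|dd|39|

RES = [0xb2, 0xd3, 0xf3, 0x2c, 0xe4, 0xe0, 0xdd, 0x39]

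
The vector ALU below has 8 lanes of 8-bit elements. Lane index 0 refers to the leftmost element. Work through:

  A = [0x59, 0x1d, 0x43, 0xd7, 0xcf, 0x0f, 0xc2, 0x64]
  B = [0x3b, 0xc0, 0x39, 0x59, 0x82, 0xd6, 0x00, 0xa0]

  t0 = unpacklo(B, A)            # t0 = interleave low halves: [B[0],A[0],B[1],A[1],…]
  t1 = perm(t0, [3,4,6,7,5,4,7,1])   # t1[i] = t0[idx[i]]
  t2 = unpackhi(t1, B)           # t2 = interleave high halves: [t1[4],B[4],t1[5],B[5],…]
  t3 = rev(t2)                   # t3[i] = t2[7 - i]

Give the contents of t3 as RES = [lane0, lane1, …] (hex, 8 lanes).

t0 = [0x3b, 0x59, 0xc0, 0x1d, 0x39, 0x43, 0x59, 0xd7]
t1 = [0x1d, 0x39, 0x59, 0xd7, 0x43, 0x39, 0xd7, 0x59]
t2 = [0x43, 0x82, 0x39, 0xd6, 0xd7, 0x00, 0x59, 0xa0]
t3 = [0xa0, 0x59, 0x00, 0xd7, 0xd6, 0x39, 0x82, 0x43]

RES = [ 0xa0  0x59  0x00  0xd7  0xd6  0x39  0x82  0x43 ]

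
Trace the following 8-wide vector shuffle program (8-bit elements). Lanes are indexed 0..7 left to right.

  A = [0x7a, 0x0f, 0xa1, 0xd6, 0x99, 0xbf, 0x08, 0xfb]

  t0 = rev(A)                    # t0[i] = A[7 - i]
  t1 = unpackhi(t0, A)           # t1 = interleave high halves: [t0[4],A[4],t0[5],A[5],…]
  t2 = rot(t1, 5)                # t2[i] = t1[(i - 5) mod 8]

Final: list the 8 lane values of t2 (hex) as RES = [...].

t0 = [0xfb, 0x08, 0xbf, 0x99, 0xd6, 0xa1, 0x0f, 0x7a]
t1 = [0xd6, 0x99, 0xa1, 0xbf, 0x0f, 0x08, 0x7a, 0xfb]
t2 = [0xbf, 0x0f, 0x08, 0x7a, 0xfb, 0xd6, 0x99, 0xa1]

RES = [ 0xbf  0x0f  0x08  0x7a  0xfb  0xd6  0x99  0xa1 ]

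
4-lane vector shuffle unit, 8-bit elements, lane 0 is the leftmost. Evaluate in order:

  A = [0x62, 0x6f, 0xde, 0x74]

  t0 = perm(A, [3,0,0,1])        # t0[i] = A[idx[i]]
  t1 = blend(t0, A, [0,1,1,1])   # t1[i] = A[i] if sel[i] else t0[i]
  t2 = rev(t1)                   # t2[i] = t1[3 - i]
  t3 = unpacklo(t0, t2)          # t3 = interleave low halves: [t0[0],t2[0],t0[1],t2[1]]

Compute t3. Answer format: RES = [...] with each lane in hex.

→ t0 |74|62|62|6f|
→ t1 |74|6f|de|74|
→ t2 |74|de|6f|74|
→ t3 |74|74|62|de|

RES = [0x74, 0x74, 0x62, 0xde]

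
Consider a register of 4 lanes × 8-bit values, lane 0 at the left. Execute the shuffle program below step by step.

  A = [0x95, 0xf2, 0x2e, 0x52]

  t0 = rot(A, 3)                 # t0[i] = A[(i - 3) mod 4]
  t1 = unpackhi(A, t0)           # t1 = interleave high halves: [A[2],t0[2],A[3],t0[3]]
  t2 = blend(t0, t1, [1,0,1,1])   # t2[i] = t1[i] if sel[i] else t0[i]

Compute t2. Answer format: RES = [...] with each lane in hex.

t0 = [0xf2, 0x2e, 0x52, 0x95]
t1 = [0x2e, 0x52, 0x52, 0x95]
t2 = [0x2e, 0x2e, 0x52, 0x95]

RES = [ 0x2e  0x2e  0x52  0x95 ]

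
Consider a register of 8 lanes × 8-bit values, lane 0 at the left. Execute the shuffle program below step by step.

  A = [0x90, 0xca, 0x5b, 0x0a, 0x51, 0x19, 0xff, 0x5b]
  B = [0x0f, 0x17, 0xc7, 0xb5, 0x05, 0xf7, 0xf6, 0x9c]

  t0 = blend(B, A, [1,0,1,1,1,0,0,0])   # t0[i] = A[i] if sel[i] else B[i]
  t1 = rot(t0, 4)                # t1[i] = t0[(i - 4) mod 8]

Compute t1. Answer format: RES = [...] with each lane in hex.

t0 = [0x90, 0x17, 0x5b, 0x0a, 0x51, 0xf7, 0xf6, 0x9c]
t1 = [0x51, 0xf7, 0xf6, 0x9c, 0x90, 0x17, 0x5b, 0x0a]

RES = [ 0x51  0xf7  0xf6  0x9c  0x90  0x17  0x5b  0x0a ]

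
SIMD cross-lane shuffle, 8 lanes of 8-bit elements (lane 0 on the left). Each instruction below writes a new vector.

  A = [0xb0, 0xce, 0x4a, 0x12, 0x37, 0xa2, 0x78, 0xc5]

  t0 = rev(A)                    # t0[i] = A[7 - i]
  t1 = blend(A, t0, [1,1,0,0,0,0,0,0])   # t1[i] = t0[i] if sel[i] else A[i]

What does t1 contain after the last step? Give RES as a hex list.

RES = [0xc5, 0x78, 0x4a, 0x12, 0x37, 0xa2, 0x78, 0xc5]

t0 = [0xc5, 0x78, 0xa2, 0x37, 0x12, 0x4a, 0xce, 0xb0]
t1 = [0xc5, 0x78, 0x4a, 0x12, 0x37, 0xa2, 0x78, 0xc5]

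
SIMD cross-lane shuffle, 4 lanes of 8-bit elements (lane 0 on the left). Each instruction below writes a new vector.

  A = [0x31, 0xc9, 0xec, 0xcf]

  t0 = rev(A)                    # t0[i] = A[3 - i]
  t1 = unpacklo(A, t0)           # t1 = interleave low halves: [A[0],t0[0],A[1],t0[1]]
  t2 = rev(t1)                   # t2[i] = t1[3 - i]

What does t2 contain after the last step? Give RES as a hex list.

RES = [0xec, 0xc9, 0xcf, 0x31]

  t0: cf ec c9 31
  t1: 31 cf c9 ec
  t2: ec c9 cf 31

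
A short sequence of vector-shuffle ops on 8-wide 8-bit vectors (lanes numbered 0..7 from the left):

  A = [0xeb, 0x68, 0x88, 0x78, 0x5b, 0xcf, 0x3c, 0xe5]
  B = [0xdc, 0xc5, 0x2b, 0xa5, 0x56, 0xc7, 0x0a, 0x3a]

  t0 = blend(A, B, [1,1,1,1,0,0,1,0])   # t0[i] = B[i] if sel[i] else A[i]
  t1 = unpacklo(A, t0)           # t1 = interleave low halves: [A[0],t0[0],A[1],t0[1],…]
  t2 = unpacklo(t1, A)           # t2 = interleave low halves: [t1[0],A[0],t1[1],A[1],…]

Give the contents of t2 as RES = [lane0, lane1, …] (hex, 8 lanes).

t0 = [0xdc, 0xc5, 0x2b, 0xa5, 0x5b, 0xcf, 0x0a, 0xe5]
t1 = [0xeb, 0xdc, 0x68, 0xc5, 0x88, 0x2b, 0x78, 0xa5]
t2 = [0xeb, 0xeb, 0xdc, 0x68, 0x68, 0x88, 0xc5, 0x78]

RES = [ 0xeb  0xeb  0xdc  0x68  0x68  0x88  0xc5  0x78 ]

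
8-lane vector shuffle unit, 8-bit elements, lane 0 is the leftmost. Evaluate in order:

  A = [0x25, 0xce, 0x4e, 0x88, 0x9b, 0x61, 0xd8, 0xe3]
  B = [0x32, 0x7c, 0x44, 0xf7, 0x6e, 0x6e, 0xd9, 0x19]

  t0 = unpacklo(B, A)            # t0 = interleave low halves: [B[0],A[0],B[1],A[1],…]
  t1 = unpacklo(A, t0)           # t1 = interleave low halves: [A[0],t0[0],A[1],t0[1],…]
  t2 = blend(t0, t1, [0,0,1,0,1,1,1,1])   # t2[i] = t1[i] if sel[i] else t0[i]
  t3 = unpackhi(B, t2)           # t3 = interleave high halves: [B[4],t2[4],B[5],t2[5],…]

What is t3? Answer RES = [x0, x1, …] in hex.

RES = [0x6e, 0x4e, 0x6e, 0x7c, 0xd9, 0x88, 0x19, 0xce]

→ t0 |32|25|7c|ce|44|4e|f7|88|
→ t1 |25|32|ce|25|4e|7c|88|ce|
→ t2 |32|25|ce|ce|4e|7c|88|ce|
→ t3 |6e|4e|6e|7c|d9|88|19|ce|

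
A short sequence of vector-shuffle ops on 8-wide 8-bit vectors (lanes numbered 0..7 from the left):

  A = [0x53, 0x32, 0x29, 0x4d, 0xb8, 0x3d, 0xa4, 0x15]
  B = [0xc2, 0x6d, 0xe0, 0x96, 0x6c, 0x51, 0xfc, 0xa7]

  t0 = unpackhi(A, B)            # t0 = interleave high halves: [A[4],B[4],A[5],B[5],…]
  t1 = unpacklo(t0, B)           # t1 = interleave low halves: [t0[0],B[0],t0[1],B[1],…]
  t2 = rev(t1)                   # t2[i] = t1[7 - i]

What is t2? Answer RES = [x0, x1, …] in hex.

  t0: b8 6c 3d 51 a4 fc 15 a7
  t1: b8 c2 6c 6d 3d e0 51 96
  t2: 96 51 e0 3d 6d 6c c2 b8

RES = [ 0x96  0x51  0xe0  0x3d  0x6d  0x6c  0xc2  0xb8 ]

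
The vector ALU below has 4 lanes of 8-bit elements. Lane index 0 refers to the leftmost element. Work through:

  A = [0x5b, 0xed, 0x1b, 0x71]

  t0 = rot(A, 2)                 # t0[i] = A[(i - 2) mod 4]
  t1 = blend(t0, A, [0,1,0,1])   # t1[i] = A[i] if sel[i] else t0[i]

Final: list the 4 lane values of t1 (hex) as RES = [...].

RES = [0x1b, 0xed, 0x5b, 0x71]

t0 = [0x1b, 0x71, 0x5b, 0xed]
t1 = [0x1b, 0xed, 0x5b, 0x71]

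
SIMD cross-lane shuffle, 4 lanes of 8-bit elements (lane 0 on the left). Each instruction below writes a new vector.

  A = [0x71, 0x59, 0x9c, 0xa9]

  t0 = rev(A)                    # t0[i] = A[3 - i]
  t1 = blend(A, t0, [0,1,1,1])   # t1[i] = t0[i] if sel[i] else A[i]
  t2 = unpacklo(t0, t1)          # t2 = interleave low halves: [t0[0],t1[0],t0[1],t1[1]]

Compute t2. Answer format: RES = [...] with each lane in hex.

  t0: a9 9c 59 71
  t1: 71 9c 59 71
  t2: a9 71 9c 9c

RES = [ 0xa9  0x71  0x9c  0x9c ]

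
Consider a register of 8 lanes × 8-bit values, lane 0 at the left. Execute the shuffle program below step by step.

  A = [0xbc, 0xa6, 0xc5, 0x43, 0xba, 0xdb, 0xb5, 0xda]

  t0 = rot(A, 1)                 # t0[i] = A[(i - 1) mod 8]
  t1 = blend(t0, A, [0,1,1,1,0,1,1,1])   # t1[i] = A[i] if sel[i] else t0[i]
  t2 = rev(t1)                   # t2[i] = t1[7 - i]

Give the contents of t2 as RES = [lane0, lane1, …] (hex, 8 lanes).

RES = [ 0xda  0xb5  0xdb  0x43  0x43  0xc5  0xa6  0xda ]

→ t0 |da|bc|a6|c5|43|ba|db|b5|
→ t1 |da|a6|c5|43|43|db|b5|da|
→ t2 |da|b5|db|43|43|c5|a6|da|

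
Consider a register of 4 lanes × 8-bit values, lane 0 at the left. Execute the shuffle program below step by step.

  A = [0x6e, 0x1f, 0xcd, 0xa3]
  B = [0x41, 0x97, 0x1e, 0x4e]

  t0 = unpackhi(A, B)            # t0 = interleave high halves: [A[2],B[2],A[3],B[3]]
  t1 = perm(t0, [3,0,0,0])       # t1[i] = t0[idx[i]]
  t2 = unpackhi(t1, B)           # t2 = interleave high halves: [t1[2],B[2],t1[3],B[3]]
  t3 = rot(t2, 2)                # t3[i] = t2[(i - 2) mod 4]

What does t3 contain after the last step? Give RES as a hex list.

  t0: cd 1e a3 4e
  t1: 4e cd cd cd
  t2: cd 1e cd 4e
  t3: cd 4e cd 1e

RES = [ 0xcd  0x4e  0xcd  0x1e ]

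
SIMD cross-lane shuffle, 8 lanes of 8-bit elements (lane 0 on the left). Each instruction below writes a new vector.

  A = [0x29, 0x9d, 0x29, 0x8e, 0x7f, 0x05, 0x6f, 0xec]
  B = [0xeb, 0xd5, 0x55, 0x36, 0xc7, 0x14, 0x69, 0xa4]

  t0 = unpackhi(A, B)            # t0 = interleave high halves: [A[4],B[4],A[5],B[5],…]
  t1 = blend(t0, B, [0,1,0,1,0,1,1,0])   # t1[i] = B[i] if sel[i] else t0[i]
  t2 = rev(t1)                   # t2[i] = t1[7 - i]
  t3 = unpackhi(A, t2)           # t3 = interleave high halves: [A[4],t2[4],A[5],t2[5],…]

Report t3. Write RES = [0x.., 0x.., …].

t0 = [0x7f, 0xc7, 0x05, 0x14, 0x6f, 0x69, 0xec, 0xa4]
t1 = [0x7f, 0xd5, 0x05, 0x36, 0x6f, 0x14, 0x69, 0xa4]
t2 = [0xa4, 0x69, 0x14, 0x6f, 0x36, 0x05, 0xd5, 0x7f]
t3 = [0x7f, 0x36, 0x05, 0x05, 0x6f, 0xd5, 0xec, 0x7f]

RES = [ 0x7f  0x36  0x05  0x05  0x6f  0xd5  0xec  0x7f ]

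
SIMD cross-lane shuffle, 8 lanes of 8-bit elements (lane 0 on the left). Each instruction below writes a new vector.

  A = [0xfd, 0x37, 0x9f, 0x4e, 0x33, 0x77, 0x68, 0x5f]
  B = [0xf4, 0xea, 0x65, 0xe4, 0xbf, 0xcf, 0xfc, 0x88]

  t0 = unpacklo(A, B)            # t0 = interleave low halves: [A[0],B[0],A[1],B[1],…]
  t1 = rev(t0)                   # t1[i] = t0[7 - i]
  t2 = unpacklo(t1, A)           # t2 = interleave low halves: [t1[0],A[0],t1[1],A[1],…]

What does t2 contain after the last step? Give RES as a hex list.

RES = [ 0xe4  0xfd  0x4e  0x37  0x65  0x9f  0x9f  0x4e ]

→ t0 |fd|f4|37|ea|9f|65|4e|e4|
→ t1 |e4|4e|65|9f|ea|37|f4|fd|
→ t2 |e4|fd|4e|37|65|9f|9f|4e|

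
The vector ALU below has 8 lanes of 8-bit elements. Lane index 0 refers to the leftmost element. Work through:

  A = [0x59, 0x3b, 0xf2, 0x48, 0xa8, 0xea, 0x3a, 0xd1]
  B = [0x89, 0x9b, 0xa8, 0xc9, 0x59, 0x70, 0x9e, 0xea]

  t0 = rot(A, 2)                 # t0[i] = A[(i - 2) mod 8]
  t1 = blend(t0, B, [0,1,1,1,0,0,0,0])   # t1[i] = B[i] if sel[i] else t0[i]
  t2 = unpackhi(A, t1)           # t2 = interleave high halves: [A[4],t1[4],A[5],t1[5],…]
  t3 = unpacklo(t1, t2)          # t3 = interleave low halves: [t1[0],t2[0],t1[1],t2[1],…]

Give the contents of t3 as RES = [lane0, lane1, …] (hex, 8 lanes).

→ t0 |3a|d1|59|3b|f2|48|a8|ea|
→ t1 |3a|9b|a8|c9|f2|48|a8|ea|
→ t2 |a8|f2|ea|48|3a|a8|d1|ea|
→ t3 |3a|a8|9b|f2|a8|ea|c9|48|

RES = [ 0x3a  0xa8  0x9b  0xf2  0xa8  0xea  0xc9  0x48 ]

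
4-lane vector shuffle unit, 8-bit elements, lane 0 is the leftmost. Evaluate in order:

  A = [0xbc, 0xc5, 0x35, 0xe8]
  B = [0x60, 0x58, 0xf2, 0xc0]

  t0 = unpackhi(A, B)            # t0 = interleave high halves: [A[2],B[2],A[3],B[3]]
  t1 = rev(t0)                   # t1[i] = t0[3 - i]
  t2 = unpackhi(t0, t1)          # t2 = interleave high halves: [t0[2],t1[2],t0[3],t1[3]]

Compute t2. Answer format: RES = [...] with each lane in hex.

RES = [0xe8, 0xf2, 0xc0, 0x35]

  t0: 35 f2 e8 c0
  t1: c0 e8 f2 35
  t2: e8 f2 c0 35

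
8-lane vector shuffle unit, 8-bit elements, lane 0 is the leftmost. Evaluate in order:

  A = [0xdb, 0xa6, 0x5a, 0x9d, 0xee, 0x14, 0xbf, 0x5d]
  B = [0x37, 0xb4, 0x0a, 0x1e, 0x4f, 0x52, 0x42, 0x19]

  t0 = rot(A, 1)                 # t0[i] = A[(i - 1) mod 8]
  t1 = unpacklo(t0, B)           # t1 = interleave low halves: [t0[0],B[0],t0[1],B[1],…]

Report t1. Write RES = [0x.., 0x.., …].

→ t0 |5d|db|a6|5a|9d|ee|14|bf|
→ t1 |5d|37|db|b4|a6|0a|5a|1e|

RES = [ 0x5d  0x37  0xdb  0xb4  0xa6  0x0a  0x5a  0x1e ]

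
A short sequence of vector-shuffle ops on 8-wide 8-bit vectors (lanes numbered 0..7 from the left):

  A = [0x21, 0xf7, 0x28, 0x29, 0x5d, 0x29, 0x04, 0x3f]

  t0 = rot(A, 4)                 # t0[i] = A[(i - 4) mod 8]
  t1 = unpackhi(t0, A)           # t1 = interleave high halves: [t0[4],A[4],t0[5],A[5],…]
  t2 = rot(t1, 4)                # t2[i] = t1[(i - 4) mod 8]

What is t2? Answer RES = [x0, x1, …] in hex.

RES = [0x28, 0x04, 0x29, 0x3f, 0x21, 0x5d, 0xf7, 0x29]

→ t0 |5d|29|04|3f|21|f7|28|29|
→ t1 |21|5d|f7|29|28|04|29|3f|
→ t2 |28|04|29|3f|21|5d|f7|29|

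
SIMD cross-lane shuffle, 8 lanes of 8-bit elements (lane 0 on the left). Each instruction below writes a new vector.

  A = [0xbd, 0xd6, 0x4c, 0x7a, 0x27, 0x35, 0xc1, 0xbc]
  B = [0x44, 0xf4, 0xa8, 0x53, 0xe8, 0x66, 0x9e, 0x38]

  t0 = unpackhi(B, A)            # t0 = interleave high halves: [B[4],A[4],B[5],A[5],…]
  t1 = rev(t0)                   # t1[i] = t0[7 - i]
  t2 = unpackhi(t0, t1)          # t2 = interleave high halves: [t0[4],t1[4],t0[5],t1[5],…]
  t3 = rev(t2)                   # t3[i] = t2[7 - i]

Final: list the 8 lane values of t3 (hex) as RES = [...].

RES = [0xe8, 0xbc, 0x27, 0x38, 0x66, 0xc1, 0x35, 0x9e]

  t0: e8 27 66 35 9e c1 38 bc
  t1: bc 38 c1 9e 35 66 27 e8
  t2: 9e 35 c1 66 38 27 bc e8
  t3: e8 bc 27 38 66 c1 35 9e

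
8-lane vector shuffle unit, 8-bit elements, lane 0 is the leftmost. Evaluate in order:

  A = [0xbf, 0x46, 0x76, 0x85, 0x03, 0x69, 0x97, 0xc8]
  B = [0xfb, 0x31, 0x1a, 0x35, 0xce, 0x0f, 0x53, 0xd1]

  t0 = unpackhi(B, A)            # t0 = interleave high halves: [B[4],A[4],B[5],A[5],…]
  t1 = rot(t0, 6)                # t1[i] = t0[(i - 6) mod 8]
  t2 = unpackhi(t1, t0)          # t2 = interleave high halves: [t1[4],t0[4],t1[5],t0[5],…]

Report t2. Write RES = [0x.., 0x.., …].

  t0: ce 03 0f 69 53 97 d1 c8
  t1: 0f 69 53 97 d1 c8 ce 03
  t2: d1 53 c8 97 ce d1 03 c8

RES = [0xd1, 0x53, 0xc8, 0x97, 0xce, 0xd1, 0x03, 0xc8]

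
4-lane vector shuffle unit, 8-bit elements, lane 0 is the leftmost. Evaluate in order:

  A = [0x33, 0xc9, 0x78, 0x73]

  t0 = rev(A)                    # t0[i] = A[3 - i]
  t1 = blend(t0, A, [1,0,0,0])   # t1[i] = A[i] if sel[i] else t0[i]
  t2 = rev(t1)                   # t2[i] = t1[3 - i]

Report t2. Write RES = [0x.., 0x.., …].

RES = [0x33, 0xc9, 0x78, 0x33]

  t0: 73 78 c9 33
  t1: 33 78 c9 33
  t2: 33 c9 78 33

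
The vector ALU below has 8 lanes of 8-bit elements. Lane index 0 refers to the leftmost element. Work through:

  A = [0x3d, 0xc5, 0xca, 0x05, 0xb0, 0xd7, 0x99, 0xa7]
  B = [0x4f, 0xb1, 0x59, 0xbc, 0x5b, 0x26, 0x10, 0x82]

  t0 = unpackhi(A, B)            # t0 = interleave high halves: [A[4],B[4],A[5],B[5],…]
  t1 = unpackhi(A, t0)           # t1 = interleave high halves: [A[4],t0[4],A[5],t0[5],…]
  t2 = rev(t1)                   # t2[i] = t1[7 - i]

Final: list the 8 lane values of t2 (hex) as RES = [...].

RES = [0x82, 0xa7, 0xa7, 0x99, 0x10, 0xd7, 0x99, 0xb0]

t0 = [0xb0, 0x5b, 0xd7, 0x26, 0x99, 0x10, 0xa7, 0x82]
t1 = [0xb0, 0x99, 0xd7, 0x10, 0x99, 0xa7, 0xa7, 0x82]
t2 = [0x82, 0xa7, 0xa7, 0x99, 0x10, 0xd7, 0x99, 0xb0]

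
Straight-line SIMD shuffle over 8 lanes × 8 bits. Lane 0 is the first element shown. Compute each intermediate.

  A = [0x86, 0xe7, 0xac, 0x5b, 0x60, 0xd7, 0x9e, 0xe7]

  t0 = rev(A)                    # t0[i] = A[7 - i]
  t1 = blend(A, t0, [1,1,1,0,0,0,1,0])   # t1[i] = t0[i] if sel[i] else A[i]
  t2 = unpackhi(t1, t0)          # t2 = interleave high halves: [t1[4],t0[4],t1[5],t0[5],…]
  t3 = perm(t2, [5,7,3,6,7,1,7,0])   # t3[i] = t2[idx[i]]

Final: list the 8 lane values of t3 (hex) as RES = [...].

RES = [ 0xe7  0x86  0xac  0xe7  0x86  0x5b  0x86  0x60 ]

  t0: e7 9e d7 60 5b ac e7 86
  t1: e7 9e d7 5b 60 d7 e7 e7
  t2: 60 5b d7 ac e7 e7 e7 86
  t3: e7 86 ac e7 86 5b 86 60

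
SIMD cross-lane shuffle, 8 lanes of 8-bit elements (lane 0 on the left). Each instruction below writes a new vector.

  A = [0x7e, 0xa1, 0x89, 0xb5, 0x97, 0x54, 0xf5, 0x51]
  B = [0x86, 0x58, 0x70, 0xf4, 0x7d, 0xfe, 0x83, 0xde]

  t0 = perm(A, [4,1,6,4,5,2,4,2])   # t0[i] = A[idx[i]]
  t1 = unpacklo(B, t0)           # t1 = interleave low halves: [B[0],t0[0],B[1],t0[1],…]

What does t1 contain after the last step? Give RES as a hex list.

RES = [ 0x86  0x97  0x58  0xa1  0x70  0xf5  0xf4  0x97 ]

→ t0 |97|a1|f5|97|54|89|97|89|
→ t1 |86|97|58|a1|70|f5|f4|97|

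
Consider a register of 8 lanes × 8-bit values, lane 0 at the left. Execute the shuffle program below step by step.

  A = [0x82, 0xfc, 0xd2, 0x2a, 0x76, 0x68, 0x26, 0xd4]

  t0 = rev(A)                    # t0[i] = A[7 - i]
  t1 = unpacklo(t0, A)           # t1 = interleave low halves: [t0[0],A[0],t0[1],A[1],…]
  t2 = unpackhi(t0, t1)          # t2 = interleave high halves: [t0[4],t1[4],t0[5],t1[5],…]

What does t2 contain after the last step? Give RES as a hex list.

RES = [ 0x2a  0x68  0xd2  0xd2  0xfc  0x76  0x82  0x2a ]

→ t0 |d4|26|68|76|2a|d2|fc|82|
→ t1 |d4|82|26|fc|68|d2|76|2a|
→ t2 |2a|68|d2|d2|fc|76|82|2a|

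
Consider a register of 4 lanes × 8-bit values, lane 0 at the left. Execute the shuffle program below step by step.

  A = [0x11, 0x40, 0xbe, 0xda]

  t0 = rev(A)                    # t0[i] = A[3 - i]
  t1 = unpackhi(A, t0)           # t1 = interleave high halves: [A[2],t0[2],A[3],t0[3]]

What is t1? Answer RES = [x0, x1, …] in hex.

t0 = [0xda, 0xbe, 0x40, 0x11]
t1 = [0xbe, 0x40, 0xda, 0x11]

RES = [ 0xbe  0x40  0xda  0x11 ]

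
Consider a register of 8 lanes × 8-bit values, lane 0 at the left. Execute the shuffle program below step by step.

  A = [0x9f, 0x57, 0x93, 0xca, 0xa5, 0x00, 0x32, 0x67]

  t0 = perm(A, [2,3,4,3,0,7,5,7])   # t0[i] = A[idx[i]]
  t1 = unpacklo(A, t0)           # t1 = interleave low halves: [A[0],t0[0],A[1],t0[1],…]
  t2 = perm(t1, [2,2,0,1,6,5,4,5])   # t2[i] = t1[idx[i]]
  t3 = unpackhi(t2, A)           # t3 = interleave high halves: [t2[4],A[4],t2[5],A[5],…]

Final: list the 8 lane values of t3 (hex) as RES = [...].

  t0: 93 ca a5 ca 9f 67 00 67
  t1: 9f 93 57 ca 93 a5 ca ca
  t2: 57 57 9f 93 ca a5 93 a5
  t3: ca a5 a5 00 93 32 a5 67

RES = [ 0xca  0xa5  0xa5  0x00  0x93  0x32  0xa5  0x67 ]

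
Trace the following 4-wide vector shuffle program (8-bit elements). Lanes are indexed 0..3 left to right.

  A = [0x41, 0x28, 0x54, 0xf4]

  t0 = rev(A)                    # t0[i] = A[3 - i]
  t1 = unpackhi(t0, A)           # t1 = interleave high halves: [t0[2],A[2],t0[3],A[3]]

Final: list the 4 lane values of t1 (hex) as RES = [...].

  t0: f4 54 28 41
  t1: 28 54 41 f4

RES = [0x28, 0x54, 0x41, 0xf4]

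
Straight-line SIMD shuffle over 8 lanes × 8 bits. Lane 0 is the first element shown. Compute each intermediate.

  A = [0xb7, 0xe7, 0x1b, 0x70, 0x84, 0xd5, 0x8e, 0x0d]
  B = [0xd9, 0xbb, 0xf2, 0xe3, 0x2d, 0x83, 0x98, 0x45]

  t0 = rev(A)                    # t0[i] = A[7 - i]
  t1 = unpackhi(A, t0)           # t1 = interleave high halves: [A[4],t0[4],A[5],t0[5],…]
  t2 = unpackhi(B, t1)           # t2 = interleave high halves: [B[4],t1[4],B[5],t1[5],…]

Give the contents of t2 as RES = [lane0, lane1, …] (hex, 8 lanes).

t0 = [0x0d, 0x8e, 0xd5, 0x84, 0x70, 0x1b, 0xe7, 0xb7]
t1 = [0x84, 0x70, 0xd5, 0x1b, 0x8e, 0xe7, 0x0d, 0xb7]
t2 = [0x2d, 0x8e, 0x83, 0xe7, 0x98, 0x0d, 0x45, 0xb7]

RES = [0x2d, 0x8e, 0x83, 0xe7, 0x98, 0x0d, 0x45, 0xb7]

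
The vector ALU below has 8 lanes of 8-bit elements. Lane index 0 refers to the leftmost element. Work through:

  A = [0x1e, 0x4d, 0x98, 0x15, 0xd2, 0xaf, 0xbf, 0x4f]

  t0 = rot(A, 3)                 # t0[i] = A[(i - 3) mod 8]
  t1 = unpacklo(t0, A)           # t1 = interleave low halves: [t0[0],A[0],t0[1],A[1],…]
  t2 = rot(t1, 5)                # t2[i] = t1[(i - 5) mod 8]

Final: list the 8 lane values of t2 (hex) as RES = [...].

RES = [ 0x4d  0x4f  0x98  0x1e  0x15  0xaf  0x1e  0xbf ]

→ t0 |af|bf|4f|1e|4d|98|15|d2|
→ t1 |af|1e|bf|4d|4f|98|1e|15|
→ t2 |4d|4f|98|1e|15|af|1e|bf|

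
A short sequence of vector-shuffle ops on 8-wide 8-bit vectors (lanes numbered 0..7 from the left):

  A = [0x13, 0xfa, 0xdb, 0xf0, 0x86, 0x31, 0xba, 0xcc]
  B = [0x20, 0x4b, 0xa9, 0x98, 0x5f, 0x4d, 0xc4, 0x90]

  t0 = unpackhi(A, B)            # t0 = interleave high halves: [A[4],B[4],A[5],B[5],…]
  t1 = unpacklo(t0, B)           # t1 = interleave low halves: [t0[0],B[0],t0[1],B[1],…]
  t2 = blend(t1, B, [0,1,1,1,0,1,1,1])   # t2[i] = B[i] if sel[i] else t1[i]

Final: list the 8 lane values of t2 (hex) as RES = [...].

RES = [0x86, 0x4b, 0xa9, 0x98, 0x31, 0x4d, 0xc4, 0x90]

→ t0 |86|5f|31|4d|ba|c4|cc|90|
→ t1 |86|20|5f|4b|31|a9|4d|98|
→ t2 |86|4b|a9|98|31|4d|c4|90|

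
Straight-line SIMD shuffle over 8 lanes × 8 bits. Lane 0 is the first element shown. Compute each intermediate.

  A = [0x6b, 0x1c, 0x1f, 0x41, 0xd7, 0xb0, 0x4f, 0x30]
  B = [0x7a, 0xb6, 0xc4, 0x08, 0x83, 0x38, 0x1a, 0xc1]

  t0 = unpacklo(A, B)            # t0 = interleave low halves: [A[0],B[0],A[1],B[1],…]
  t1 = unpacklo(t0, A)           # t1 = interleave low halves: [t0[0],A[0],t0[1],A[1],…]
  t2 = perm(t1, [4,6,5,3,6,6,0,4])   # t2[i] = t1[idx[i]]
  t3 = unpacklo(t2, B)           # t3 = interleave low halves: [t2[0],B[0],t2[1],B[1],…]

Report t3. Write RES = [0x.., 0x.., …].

→ t0 |6b|7a|1c|b6|1f|c4|41|08|
→ t1 |6b|6b|7a|1c|1c|1f|b6|41|
→ t2 |1c|b6|1f|1c|b6|b6|6b|1c|
→ t3 |1c|7a|b6|b6|1f|c4|1c|08|

RES = [ 0x1c  0x7a  0xb6  0xb6  0x1f  0xc4  0x1c  0x08 ]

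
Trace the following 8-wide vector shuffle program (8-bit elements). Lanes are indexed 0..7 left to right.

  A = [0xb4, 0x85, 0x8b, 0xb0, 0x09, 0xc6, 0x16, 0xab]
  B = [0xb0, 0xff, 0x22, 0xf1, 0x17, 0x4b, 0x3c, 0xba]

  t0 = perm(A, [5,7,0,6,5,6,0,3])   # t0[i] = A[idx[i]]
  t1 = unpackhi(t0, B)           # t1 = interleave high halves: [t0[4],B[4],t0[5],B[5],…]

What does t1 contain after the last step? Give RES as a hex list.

t0 = [0xc6, 0xab, 0xb4, 0x16, 0xc6, 0x16, 0xb4, 0xb0]
t1 = [0xc6, 0x17, 0x16, 0x4b, 0xb4, 0x3c, 0xb0, 0xba]

RES = [ 0xc6  0x17  0x16  0x4b  0xb4  0x3c  0xb0  0xba ]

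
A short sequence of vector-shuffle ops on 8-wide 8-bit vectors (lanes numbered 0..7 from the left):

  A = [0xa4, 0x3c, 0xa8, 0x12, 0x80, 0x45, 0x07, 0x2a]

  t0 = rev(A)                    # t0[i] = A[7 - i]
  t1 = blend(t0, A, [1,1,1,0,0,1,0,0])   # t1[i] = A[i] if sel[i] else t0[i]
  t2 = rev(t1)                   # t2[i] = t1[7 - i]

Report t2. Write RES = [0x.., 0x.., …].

→ t0 |2a|07|45|80|12|a8|3c|a4|
→ t1 |a4|3c|a8|80|12|45|3c|a4|
→ t2 |a4|3c|45|12|80|a8|3c|a4|

RES = [ 0xa4  0x3c  0x45  0x12  0x80  0xa8  0x3c  0xa4 ]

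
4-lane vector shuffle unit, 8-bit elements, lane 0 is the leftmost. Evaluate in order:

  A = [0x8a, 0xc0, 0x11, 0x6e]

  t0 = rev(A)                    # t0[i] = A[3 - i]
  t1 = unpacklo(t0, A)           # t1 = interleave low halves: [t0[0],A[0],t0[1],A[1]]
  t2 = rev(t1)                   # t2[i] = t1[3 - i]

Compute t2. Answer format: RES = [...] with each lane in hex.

→ t0 |6e|11|c0|8a|
→ t1 |6e|8a|11|c0|
→ t2 |c0|11|8a|6e|

RES = [ 0xc0  0x11  0x8a  0x6e ]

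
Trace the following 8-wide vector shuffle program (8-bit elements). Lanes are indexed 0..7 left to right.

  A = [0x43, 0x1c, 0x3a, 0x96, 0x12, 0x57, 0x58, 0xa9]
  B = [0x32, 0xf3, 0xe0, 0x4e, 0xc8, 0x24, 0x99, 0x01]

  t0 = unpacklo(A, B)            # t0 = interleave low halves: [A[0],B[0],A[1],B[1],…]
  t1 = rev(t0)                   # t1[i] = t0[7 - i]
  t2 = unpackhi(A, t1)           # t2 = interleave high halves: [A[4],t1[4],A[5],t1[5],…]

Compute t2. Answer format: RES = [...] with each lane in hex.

t0 = [0x43, 0x32, 0x1c, 0xf3, 0x3a, 0xe0, 0x96, 0x4e]
t1 = [0x4e, 0x96, 0xe0, 0x3a, 0xf3, 0x1c, 0x32, 0x43]
t2 = [0x12, 0xf3, 0x57, 0x1c, 0x58, 0x32, 0xa9, 0x43]

RES = [ 0x12  0xf3  0x57  0x1c  0x58  0x32  0xa9  0x43 ]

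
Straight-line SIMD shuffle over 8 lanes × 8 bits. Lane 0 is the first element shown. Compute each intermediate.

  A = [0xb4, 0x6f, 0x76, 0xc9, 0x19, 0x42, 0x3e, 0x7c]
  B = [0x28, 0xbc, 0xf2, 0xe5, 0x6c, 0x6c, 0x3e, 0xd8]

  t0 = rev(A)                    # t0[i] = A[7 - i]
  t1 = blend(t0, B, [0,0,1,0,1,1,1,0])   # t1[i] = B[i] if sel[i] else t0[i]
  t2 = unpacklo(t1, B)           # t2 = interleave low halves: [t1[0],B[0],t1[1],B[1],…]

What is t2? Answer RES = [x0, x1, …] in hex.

t0 = [0x7c, 0x3e, 0x42, 0x19, 0xc9, 0x76, 0x6f, 0xb4]
t1 = [0x7c, 0x3e, 0xf2, 0x19, 0x6c, 0x6c, 0x3e, 0xb4]
t2 = [0x7c, 0x28, 0x3e, 0xbc, 0xf2, 0xf2, 0x19, 0xe5]

RES = [ 0x7c  0x28  0x3e  0xbc  0xf2  0xf2  0x19  0xe5 ]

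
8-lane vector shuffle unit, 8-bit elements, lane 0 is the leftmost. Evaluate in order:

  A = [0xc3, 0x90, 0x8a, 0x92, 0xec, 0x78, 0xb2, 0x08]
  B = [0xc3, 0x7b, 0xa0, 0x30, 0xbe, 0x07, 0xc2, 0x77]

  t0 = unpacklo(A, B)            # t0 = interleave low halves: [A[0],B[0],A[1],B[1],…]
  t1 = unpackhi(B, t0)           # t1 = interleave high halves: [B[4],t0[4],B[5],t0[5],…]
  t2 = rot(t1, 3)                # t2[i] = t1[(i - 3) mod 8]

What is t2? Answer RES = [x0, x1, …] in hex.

t0 = [0xc3, 0xc3, 0x90, 0x7b, 0x8a, 0xa0, 0x92, 0x30]
t1 = [0xbe, 0x8a, 0x07, 0xa0, 0xc2, 0x92, 0x77, 0x30]
t2 = [0x92, 0x77, 0x30, 0xbe, 0x8a, 0x07, 0xa0, 0xc2]

RES = [0x92, 0x77, 0x30, 0xbe, 0x8a, 0x07, 0xa0, 0xc2]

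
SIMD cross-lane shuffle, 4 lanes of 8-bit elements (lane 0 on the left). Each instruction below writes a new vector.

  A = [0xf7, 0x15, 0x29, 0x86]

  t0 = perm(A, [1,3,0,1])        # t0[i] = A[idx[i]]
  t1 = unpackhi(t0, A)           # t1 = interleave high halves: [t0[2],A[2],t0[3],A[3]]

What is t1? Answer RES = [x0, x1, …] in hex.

RES = [ 0xf7  0x29  0x15  0x86 ]

t0 = [0x15, 0x86, 0xf7, 0x15]
t1 = [0xf7, 0x29, 0x15, 0x86]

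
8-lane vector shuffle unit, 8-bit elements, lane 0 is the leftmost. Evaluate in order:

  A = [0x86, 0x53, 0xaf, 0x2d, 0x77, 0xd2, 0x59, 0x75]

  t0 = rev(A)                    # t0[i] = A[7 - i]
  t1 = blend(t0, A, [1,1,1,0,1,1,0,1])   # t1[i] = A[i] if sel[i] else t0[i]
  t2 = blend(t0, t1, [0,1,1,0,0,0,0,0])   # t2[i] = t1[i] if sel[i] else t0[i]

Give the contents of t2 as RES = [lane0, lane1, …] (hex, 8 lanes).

  t0: 75 59 d2 77 2d af 53 86
  t1: 86 53 af 77 77 d2 53 75
  t2: 75 53 af 77 2d af 53 86

RES = [ 0x75  0x53  0xaf  0x77  0x2d  0xaf  0x53  0x86 ]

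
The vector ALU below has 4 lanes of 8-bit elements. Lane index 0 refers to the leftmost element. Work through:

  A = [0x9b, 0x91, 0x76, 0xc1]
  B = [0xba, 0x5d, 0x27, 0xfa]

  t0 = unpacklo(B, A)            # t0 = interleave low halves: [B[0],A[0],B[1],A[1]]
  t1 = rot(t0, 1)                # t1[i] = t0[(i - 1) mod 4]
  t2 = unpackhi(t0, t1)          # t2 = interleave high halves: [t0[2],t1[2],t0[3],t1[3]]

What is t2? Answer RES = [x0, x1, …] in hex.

→ t0 |ba|9b|5d|91|
→ t1 |91|ba|9b|5d|
→ t2 |5d|9b|91|5d|

RES = [ 0x5d  0x9b  0x91  0x5d ]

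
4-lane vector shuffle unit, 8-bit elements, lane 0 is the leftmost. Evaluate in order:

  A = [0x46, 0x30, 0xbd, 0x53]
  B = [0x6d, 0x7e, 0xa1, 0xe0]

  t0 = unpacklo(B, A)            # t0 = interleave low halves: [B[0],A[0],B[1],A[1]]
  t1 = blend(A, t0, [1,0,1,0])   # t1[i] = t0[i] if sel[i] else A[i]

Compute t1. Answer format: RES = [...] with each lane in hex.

t0 = [0x6d, 0x46, 0x7e, 0x30]
t1 = [0x6d, 0x30, 0x7e, 0x53]

RES = [ 0x6d  0x30  0x7e  0x53 ]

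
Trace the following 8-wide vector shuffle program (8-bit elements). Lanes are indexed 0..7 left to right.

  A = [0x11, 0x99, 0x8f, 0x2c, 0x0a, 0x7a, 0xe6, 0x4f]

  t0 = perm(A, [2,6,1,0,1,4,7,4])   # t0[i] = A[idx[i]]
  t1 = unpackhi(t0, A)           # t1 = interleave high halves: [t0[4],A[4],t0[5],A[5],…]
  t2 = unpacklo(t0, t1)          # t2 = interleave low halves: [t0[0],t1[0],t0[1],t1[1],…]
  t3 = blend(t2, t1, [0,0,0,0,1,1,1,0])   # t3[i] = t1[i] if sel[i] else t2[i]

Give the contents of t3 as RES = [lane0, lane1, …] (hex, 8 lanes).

→ t0 |8f|e6|99|11|99|0a|4f|0a|
→ t1 |99|0a|0a|7a|4f|e6|0a|4f|
→ t2 |8f|99|e6|0a|99|0a|11|7a|
→ t3 |8f|99|e6|0a|4f|e6|0a|7a|

RES = [0x8f, 0x99, 0xe6, 0x0a, 0x4f, 0xe6, 0x0a, 0x7a]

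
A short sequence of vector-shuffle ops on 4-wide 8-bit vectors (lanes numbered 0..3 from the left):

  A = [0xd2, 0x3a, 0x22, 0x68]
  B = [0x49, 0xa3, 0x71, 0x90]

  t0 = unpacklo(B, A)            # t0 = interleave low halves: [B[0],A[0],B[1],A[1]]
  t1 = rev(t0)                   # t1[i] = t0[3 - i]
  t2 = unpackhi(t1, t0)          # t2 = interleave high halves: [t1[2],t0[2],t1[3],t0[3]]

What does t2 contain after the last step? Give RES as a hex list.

RES = [0xd2, 0xa3, 0x49, 0x3a]

t0 = [0x49, 0xd2, 0xa3, 0x3a]
t1 = [0x3a, 0xa3, 0xd2, 0x49]
t2 = [0xd2, 0xa3, 0x49, 0x3a]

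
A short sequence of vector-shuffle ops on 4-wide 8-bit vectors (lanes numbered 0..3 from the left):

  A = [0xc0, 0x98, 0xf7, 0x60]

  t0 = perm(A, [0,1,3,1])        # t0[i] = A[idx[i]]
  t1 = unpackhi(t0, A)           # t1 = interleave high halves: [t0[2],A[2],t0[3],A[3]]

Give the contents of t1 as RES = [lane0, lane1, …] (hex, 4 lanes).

RES = [ 0x60  0xf7  0x98  0x60 ]

  t0: c0 98 60 98
  t1: 60 f7 98 60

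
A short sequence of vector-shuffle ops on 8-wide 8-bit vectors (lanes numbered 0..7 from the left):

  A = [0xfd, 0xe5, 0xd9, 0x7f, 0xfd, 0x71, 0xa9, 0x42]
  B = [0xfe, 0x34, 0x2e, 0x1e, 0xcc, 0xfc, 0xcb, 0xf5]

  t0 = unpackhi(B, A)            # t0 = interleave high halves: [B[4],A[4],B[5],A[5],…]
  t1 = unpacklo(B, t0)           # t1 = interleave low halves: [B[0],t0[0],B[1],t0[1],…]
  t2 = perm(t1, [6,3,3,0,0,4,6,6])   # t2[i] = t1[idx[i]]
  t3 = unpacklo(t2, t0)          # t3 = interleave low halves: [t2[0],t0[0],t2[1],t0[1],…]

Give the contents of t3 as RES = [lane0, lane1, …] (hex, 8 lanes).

t0 = [0xcc, 0xfd, 0xfc, 0x71, 0xcb, 0xa9, 0xf5, 0x42]
t1 = [0xfe, 0xcc, 0x34, 0xfd, 0x2e, 0xfc, 0x1e, 0x71]
t2 = [0x1e, 0xfd, 0xfd, 0xfe, 0xfe, 0x2e, 0x1e, 0x1e]
t3 = [0x1e, 0xcc, 0xfd, 0xfd, 0xfd, 0xfc, 0xfe, 0x71]

RES = [0x1e, 0xcc, 0xfd, 0xfd, 0xfd, 0xfc, 0xfe, 0x71]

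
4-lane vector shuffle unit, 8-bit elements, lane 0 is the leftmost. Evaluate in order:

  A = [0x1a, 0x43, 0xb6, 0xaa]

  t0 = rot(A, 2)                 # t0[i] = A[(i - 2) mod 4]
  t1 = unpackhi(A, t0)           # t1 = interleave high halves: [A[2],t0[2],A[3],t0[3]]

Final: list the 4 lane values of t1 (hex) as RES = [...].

  t0: b6 aa 1a 43
  t1: b6 1a aa 43

RES = [ 0xb6  0x1a  0xaa  0x43 ]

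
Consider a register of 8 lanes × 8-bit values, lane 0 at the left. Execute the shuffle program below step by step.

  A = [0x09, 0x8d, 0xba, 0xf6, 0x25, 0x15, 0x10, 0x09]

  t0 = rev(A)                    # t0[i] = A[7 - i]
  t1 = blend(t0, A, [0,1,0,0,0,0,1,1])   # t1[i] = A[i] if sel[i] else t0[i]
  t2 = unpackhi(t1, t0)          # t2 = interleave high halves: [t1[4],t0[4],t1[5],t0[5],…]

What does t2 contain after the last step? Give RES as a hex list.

  t0: 09 10 15 25 f6 ba 8d 09
  t1: 09 8d 15 25 f6 ba 10 09
  t2: f6 f6 ba ba 10 8d 09 09

RES = [ 0xf6  0xf6  0xba  0xba  0x10  0x8d  0x09  0x09 ]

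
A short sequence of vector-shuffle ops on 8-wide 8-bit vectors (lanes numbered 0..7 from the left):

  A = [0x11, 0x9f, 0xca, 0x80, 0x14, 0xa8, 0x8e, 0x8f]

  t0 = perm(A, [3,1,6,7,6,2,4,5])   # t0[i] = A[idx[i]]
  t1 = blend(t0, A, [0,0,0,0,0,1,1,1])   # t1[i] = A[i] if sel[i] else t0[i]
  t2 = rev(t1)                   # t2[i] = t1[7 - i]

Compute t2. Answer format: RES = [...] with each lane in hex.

RES = [0x8f, 0x8e, 0xa8, 0x8e, 0x8f, 0x8e, 0x9f, 0x80]

→ t0 |80|9f|8e|8f|8e|ca|14|a8|
→ t1 |80|9f|8e|8f|8e|a8|8e|8f|
→ t2 |8f|8e|a8|8e|8f|8e|9f|80|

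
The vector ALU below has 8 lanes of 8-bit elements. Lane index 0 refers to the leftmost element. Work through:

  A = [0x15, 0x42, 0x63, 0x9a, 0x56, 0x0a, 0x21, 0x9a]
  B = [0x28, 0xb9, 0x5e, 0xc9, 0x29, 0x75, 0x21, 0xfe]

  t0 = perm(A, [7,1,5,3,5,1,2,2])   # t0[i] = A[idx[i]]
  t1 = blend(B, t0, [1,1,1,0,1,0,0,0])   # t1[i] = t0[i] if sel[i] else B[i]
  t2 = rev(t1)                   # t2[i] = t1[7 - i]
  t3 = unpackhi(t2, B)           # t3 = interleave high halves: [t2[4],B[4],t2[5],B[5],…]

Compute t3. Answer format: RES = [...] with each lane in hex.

t0 = [0x9a, 0x42, 0x0a, 0x9a, 0x0a, 0x42, 0x63, 0x63]
t1 = [0x9a, 0x42, 0x0a, 0xc9, 0x0a, 0x75, 0x21, 0xfe]
t2 = [0xfe, 0x21, 0x75, 0x0a, 0xc9, 0x0a, 0x42, 0x9a]
t3 = [0xc9, 0x29, 0x0a, 0x75, 0x42, 0x21, 0x9a, 0xfe]

RES = [0xc9, 0x29, 0x0a, 0x75, 0x42, 0x21, 0x9a, 0xfe]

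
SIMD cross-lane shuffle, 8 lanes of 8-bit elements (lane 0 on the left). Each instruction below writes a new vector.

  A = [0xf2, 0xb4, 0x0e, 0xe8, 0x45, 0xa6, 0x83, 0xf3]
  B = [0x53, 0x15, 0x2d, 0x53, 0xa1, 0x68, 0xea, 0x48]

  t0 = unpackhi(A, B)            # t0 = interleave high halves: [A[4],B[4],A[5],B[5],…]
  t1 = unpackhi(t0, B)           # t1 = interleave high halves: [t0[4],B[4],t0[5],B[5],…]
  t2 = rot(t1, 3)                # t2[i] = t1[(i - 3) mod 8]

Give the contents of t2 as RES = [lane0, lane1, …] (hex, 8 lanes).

→ t0 |45|a1|a6|68|83|ea|f3|48|
→ t1 |83|a1|ea|68|f3|ea|48|48|
→ t2 |ea|48|48|83|a1|ea|68|f3|

RES = [0xea, 0x48, 0x48, 0x83, 0xa1, 0xea, 0x68, 0xf3]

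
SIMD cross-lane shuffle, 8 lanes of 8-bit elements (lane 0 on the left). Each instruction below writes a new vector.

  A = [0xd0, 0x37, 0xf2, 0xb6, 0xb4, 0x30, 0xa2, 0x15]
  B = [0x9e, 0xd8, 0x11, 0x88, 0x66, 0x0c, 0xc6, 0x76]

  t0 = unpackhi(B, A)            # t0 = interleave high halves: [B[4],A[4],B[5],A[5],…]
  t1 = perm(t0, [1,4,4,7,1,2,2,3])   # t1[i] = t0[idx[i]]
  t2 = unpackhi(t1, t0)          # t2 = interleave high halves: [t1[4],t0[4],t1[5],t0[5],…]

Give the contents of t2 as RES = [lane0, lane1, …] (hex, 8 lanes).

→ t0 |66|b4|0c|30|c6|a2|76|15|
→ t1 |b4|c6|c6|15|b4|0c|0c|30|
→ t2 |b4|c6|0c|a2|0c|76|30|15|

RES = [ 0xb4  0xc6  0x0c  0xa2  0x0c  0x76  0x30  0x15 ]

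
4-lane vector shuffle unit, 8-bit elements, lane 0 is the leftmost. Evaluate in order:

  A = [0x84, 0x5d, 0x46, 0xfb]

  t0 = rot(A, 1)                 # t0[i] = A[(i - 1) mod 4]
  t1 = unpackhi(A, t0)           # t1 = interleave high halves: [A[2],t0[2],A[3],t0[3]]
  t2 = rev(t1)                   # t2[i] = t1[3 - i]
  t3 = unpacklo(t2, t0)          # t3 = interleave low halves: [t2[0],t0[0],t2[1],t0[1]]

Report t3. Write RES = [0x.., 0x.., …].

  t0: fb 84 5d 46
  t1: 46 5d fb 46
  t2: 46 fb 5d 46
  t3: 46 fb fb 84

RES = [0x46, 0xfb, 0xfb, 0x84]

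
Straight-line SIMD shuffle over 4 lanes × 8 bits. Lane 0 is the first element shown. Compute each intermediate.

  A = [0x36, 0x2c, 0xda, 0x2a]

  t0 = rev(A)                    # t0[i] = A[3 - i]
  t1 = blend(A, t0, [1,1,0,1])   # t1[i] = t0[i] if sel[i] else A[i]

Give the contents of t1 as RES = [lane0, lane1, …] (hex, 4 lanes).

RES = [0x2a, 0xda, 0xda, 0x36]

→ t0 |2a|da|2c|36|
→ t1 |2a|da|da|36|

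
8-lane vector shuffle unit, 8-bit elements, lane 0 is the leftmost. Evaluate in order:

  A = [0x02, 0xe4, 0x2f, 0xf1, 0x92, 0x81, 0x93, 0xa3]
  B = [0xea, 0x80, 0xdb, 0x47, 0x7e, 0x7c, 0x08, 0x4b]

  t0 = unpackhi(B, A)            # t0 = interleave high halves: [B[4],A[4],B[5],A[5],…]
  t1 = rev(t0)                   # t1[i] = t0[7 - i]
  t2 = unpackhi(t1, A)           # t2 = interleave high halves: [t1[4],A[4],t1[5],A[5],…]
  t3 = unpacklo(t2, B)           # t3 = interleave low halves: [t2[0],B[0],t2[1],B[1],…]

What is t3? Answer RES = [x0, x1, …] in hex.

  t0: 7e 92 7c 81 08 93 4b a3
  t1: a3 4b 93 08 81 7c 92 7e
  t2: 81 92 7c 81 92 93 7e a3
  t3: 81 ea 92 80 7c db 81 47

RES = [0x81, 0xea, 0x92, 0x80, 0x7c, 0xdb, 0x81, 0x47]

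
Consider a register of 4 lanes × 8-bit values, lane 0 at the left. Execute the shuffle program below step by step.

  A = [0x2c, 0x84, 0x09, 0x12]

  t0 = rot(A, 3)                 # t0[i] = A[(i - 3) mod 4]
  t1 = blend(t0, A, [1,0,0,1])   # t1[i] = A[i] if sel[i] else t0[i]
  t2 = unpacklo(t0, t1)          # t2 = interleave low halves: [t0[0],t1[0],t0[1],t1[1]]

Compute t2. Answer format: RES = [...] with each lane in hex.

→ t0 |84|09|12|2c|
→ t1 |2c|09|12|12|
→ t2 |84|2c|09|09|

RES = [ 0x84  0x2c  0x09  0x09 ]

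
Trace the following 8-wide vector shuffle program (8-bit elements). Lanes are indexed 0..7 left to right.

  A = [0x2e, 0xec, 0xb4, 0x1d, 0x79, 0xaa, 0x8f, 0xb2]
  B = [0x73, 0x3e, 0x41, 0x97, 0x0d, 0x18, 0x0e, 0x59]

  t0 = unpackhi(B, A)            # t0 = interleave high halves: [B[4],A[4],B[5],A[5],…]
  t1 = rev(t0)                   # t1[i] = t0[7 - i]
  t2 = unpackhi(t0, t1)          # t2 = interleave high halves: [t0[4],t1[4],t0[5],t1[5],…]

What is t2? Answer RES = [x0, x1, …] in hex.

RES = [ 0x0e  0xaa  0x8f  0x18  0x59  0x79  0xb2  0x0d ]

→ t0 |0d|79|18|aa|0e|8f|59|b2|
→ t1 |b2|59|8f|0e|aa|18|79|0d|
→ t2 |0e|aa|8f|18|59|79|b2|0d|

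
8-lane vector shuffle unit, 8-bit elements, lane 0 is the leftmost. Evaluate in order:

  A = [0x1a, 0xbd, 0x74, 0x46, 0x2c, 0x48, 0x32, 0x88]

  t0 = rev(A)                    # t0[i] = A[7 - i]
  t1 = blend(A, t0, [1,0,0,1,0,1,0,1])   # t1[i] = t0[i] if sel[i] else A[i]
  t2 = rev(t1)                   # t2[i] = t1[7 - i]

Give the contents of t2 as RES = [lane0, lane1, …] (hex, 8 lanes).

→ t0 |88|32|48|2c|46|74|bd|1a|
→ t1 |88|bd|74|2c|2c|74|32|1a|
→ t2 |1a|32|74|2c|2c|74|bd|88|

RES = [ 0x1a  0x32  0x74  0x2c  0x2c  0x74  0xbd  0x88 ]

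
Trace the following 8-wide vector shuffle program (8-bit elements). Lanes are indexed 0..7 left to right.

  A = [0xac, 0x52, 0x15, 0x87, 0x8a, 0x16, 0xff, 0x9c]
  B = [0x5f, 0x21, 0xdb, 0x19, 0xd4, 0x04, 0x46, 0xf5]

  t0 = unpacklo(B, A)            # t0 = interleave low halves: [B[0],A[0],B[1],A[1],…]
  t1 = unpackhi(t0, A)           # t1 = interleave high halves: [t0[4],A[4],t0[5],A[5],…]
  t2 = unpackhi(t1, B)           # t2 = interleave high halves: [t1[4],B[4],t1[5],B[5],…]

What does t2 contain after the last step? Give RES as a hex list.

RES = [0x19, 0xd4, 0xff, 0x04, 0x87, 0x46, 0x9c, 0xf5]

t0 = [0x5f, 0xac, 0x21, 0x52, 0xdb, 0x15, 0x19, 0x87]
t1 = [0xdb, 0x8a, 0x15, 0x16, 0x19, 0xff, 0x87, 0x9c]
t2 = [0x19, 0xd4, 0xff, 0x04, 0x87, 0x46, 0x9c, 0xf5]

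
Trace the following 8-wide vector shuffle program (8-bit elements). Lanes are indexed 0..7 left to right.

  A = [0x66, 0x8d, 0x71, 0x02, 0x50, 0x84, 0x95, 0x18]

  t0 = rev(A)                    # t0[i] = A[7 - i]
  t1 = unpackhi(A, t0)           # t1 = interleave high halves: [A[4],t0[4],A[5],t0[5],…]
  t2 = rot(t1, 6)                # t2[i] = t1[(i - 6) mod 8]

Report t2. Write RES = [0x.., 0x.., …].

→ t0 |18|95|84|50|02|71|8d|66|
→ t1 |50|02|84|71|95|8d|18|66|
→ t2 |84|71|95|8d|18|66|50|02|

RES = [0x84, 0x71, 0x95, 0x8d, 0x18, 0x66, 0x50, 0x02]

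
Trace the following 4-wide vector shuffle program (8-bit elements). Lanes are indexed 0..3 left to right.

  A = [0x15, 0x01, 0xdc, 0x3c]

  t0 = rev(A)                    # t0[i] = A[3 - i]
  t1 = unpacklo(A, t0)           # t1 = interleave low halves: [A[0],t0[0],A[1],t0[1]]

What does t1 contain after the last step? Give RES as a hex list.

→ t0 |3c|dc|01|15|
→ t1 |15|3c|01|dc|

RES = [0x15, 0x3c, 0x01, 0xdc]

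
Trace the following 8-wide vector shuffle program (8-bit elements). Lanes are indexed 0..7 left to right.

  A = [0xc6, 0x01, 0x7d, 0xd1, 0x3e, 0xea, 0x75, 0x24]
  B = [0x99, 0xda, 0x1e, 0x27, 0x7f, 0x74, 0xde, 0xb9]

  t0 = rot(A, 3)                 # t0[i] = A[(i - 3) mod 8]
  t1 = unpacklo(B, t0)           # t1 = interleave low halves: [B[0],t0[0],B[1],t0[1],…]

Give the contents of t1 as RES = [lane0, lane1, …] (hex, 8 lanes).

RES = [ 0x99  0xea  0xda  0x75  0x1e  0x24  0x27  0xc6 ]

  t0: ea 75 24 c6 01 7d d1 3e
  t1: 99 ea da 75 1e 24 27 c6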